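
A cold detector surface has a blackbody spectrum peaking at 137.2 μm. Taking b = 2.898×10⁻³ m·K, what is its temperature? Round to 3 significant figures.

Wien's law gives T = b/λ_max = (2.898×10⁻³ m·K)/(1.372×10⁻⁴ m) = 21.1 K.

T ≈ 21.1 K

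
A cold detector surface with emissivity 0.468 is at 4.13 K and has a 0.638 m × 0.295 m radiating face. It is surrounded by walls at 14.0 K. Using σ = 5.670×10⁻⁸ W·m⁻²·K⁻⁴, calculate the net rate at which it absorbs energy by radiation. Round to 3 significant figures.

Area A = 0.638 × 0.295 = 0.18821 m².
Net radiated power P_net = εσA(T⁴ − T₀⁴) = 0.468×5.670×10⁻⁸×0.18821×(4.13⁴ − 14.0⁴).
T⁴ − T₀⁴ = 290.938 − 38416.0 = -38125.1 K⁴, so P_net = -1.90×10⁻⁴ W — negative, meaning a net gain of 1.90×10⁻⁴ W.

Net gain ≈ 1.90×10⁻⁴ W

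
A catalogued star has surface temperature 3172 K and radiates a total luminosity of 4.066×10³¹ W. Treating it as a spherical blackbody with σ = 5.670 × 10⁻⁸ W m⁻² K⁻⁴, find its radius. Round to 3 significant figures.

R ≈ 7.51×10¹¹ m

L = 4πR²σT⁴ ⇒ R = √(L/(4πσT⁴)).
σT⁴ = 5.74005×10⁶ W/m², so R = √(4.066×10³¹/(4π×5.74005×10⁶)) = 7.51×10¹¹ m.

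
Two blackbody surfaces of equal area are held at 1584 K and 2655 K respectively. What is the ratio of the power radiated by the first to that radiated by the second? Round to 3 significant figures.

P₁/P₂ ≈ 0.127

With equal areas, P₁/P₂ = (T₁/T₂)⁴ = (1584/2655)⁴ = 0.127.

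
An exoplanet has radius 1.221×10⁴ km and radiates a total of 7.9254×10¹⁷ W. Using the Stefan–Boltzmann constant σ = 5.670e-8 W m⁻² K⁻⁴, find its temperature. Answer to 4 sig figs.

T ≈ 293.9 K

Surface area A = 4πR² = 4π(1.221×10⁷ m)² = 1.87345×10¹⁵ m².
P = σAT⁴ ⇒ T = (P/(σA))^(1/4) = (7.9254×10¹⁷/(5.670×10⁻⁸×1.87345×10¹⁵))^(1/4) = 293.9 K.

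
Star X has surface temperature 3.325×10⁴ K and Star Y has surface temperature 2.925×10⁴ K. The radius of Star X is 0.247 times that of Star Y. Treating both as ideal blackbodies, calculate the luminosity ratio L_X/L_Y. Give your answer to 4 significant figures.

L_X/L_Y ≈ 0.1019

L ∝ R²T⁴, so L_X/L_Y = (R_X/R_Y)²(T_X/T_Y)⁴ = (0.247)² × (3.325×10⁴/2.925×10⁴)⁴ = 0.061009 × 1.66979 = 0.1019.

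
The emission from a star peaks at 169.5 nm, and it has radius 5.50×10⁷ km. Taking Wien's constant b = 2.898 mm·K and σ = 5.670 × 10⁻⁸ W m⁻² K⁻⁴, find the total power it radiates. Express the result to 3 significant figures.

P ≈ 1.84×10³² W

Wien's law: T = b/λ_max = 2.898×10⁻³/1.695×10⁻⁷ = 17097.3 K.
Surface area A = 4πR² = 4π(5.50×10¹⁰ m)² = 3.80133×10²² m².
Then P = σAT⁴ = 5.670×10⁻⁸×3.80133×10²²×(17097.3)⁴ = 1.84×10³² W.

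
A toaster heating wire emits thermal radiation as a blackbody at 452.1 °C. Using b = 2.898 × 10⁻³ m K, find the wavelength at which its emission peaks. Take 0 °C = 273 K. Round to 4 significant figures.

T = 452.1 °C + 273 = 725.1 K.
Wien's displacement law: λ_max = b/T = (2.898×10⁻³ m·K)/(725.1 K) = 3.9967×10⁻⁶ m.
That is 3.997 μm, in the infrared range.

λ_max ≈ 3.997 μm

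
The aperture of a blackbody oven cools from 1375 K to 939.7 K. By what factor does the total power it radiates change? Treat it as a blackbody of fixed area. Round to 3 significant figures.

P ∝ T⁴, so P₂/P₁ = (T₂/T₁)⁴ = (939.7/1375)⁴ = (0.683418)⁴ = 0.218.

P₂/P₁ ≈ 0.218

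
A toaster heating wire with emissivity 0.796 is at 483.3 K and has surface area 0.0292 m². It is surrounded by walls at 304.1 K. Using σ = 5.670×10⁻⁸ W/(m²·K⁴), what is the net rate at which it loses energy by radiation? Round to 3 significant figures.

Area A = 0.0292 m².
Net radiated power P_net = εσA(T⁴ − T₀⁴) = 0.796×5.670×10⁻⁸×0.0292×(483.3⁴ − 304.1⁴).
T⁴ − T₀⁴ = 5.45591×10¹⁰ − 8.55196×10⁹ = 4.60071×10¹⁰ K⁴, so P_net = 60.6 W.

Net loss ≈ 60.6 W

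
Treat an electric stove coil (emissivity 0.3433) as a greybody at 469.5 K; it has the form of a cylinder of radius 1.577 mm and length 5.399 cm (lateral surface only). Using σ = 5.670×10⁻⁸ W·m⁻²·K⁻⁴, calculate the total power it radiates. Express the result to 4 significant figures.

P ≈ 0.5060 W

Lateral area A = 2πrL = 2π×1.577×10⁻³×0.05399 = 5.34964×10⁻⁴ m².
P = εσAT⁴ = 0.3433 × 5.670×10⁻⁸ × 5.34964×10⁻⁴ × (469.5)⁴ = 0.5060 W.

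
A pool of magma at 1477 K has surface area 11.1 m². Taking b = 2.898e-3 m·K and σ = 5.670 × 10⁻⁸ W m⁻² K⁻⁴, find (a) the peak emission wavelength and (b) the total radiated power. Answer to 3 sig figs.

(a) λ_max = b/T = 2.898×10⁻³/1477 = 1.962×10⁻⁶ m = 1.96×10³ nm.
Area A = 11.1 m².
(b) P = σAT⁴ = 5.670×10⁻⁸×11.1×(1477)⁴ = 3.00×10⁶ W.

λ_max ≈ 1.96×10³ nm; P ≈ 3.00×10⁶ W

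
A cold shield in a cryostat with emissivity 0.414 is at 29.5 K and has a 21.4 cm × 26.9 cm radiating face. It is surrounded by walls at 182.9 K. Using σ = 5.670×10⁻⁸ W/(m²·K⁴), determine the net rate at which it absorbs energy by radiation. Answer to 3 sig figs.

Area A = 0.214 × 0.269 = 0.057566 m².
Net radiated power P_net = εσA(T⁴ − T₀⁴) = 0.414×5.670×10⁻⁸×0.057566×(29.5⁴ − 182.9⁴).
T⁴ − T₀⁴ = 7.57335×10⁵ − 1.11906×10⁹ = -1.11830×10⁹ K⁴, so P_net = -1.51 W — negative, meaning a net gain of 1.51 W.

Net gain ≈ 1.51 W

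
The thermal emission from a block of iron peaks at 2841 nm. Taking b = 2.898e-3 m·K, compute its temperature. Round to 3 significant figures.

Wien's law gives T = b/λ_max = (2.898×10⁻³ m·K)/(2.841×10⁻⁶ m) = 1.02×10³ K.

T ≈ 1.02×10³ K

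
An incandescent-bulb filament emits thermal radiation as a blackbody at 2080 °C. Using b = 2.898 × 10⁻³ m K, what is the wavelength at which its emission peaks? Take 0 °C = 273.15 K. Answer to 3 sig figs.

T = 2080 °C + 273.15 = 2353.15 K.
Wien's displacement law: λ_max = b/T = (2.898×10⁻³ m·K)/(2353.15 K) = 1.232×10⁻⁶ m.
That is 1.23×10³ nm, in the infrared range.

λ_max ≈ 1.23×10³ nm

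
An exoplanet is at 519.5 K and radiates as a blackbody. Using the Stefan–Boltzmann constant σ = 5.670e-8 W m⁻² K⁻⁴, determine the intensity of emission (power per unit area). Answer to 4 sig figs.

Stefan–Boltzmann: I = σT⁴ = 5.670×10⁻⁸ × (519.5)⁴ = 4130 W/m².

I ≈ 4130 W/m²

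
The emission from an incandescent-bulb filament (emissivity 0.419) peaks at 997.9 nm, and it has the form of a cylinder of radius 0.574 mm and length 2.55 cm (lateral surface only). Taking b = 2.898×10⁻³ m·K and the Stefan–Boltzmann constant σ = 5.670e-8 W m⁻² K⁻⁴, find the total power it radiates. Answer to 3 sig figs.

Wien's law: T = b/λ_max = 2.898×10⁻³/9.979×10⁻⁷ = 2904.10 K.
Lateral area A = 2πrL = 2π×5.74×10⁻⁴×0.0255 = 9.19670×10⁻⁵ m².
Then P = εσAT⁴ = 0.419×5.670×10⁻⁸×9.19670×10⁻⁵×(2904.10)⁴ = 155 W.

P ≈ 155 W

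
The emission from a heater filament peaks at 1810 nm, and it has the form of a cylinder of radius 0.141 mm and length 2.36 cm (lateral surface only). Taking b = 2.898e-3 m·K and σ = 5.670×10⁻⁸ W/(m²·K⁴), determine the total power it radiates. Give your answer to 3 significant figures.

Wien's law: T = b/λ_max = 2.898×10⁻³/1.810×10⁻⁶ = 1601.10 K.
Lateral area A = 2πrL = 2π×1.41×10⁻⁴×0.0236 = 2.09079×10⁻⁵ m².
Then P = σAT⁴ = 5.670×10⁻⁸×2.09079×10⁻⁵×(1601.10)⁴ = 7.79 W.

P ≈ 7.79 W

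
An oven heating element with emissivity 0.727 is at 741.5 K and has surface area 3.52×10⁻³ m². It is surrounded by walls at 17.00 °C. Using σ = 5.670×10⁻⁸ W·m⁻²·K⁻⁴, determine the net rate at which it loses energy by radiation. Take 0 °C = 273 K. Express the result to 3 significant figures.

Surroundings: T = 17.00 °C + 273 = 290.00 K.
Area A = 3.52×10⁻³ m².
Net radiated power P_net = εσA(T⁴ − T₀⁴) = 0.727×5.670×10⁻⁸×3.52×10⁻³×(741.5⁴ − 290.00⁴).
T⁴ − T₀⁴ = 3.02305×10¹¹ − 7.07281×10⁹ = 2.95232×10¹¹ K⁴, so P_net = 42.8 W.

Net loss ≈ 42.8 W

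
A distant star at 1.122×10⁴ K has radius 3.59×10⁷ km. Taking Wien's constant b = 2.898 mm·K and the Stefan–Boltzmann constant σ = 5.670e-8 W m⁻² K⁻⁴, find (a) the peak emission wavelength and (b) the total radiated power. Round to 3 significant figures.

(a) λ_max = b/T = 2.898×10⁻³/1.122×10⁴ = 2.583×10⁻⁷ m = 258 nm.
Surface area A = 4πR² = 4π(3.59×10¹⁰ m)² = 1.61957×10²² m².
(b) P = σAT⁴ = 5.670×10⁻⁸×1.61957×10²²×(1.122×10⁴)⁴ = 1.46×10³¹ W.

λ_max ≈ 258 nm; P ≈ 1.46×10³¹ W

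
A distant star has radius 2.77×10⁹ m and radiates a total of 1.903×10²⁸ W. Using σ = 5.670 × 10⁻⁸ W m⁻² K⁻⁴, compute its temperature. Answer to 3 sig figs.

Surface area A = 4πR² = 4π(2.77×10⁹ m)² = 9.64205×10¹⁹ m².
P = σAT⁴ ⇒ T = (P/(σA))^(1/4) = (1.903×10²⁸/(5.670×10⁻⁸×9.64205×10¹⁹))^(1/4) = 7.68×10³ K.

T ≈ 7.68×10³ K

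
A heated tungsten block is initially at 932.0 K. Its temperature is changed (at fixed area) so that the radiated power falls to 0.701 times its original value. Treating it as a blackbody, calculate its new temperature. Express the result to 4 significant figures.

T₂ ≈ 852.8 K

P ∝ T⁴, so T₂/T₁ = (P₂/P₁)^(1/4) = (0.701)^(1/4) = 0.915018.
T₂ = 932.0 × 0.915018 = 852.8 K.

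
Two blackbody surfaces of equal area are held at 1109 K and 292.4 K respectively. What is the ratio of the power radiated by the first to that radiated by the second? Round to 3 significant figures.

P₁/P₂ ≈ 207

With equal areas, P₁/P₂ = (T₁/T₂)⁴ = (1109/292.4)⁴ = 207.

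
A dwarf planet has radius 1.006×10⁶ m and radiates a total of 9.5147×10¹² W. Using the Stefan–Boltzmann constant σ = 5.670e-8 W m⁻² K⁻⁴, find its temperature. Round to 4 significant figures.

Surface area A = 4πR² = 4π(1.006×10⁶ m)² = 1.27176×10¹³ m².
P = σAT⁴ ⇒ T = (P/(σA))^(1/4) = (9.5147×10¹²/(5.670×10⁻⁸×1.27176×10¹³))^(1/4) = 60.27 K.

T ≈ 60.27 K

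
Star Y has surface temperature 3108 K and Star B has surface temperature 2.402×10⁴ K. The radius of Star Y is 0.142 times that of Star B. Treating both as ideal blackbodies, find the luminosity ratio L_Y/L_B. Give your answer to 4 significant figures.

L ∝ R²T⁴, so L_Y/L_B = (R_Y/R_B)²(T_Y/T_B)⁴ = (0.142)² × (3108/2.402×10⁴)⁴ = 0.020164 × 2.80306×10⁻⁴ = 5.652×10⁻⁶.

L_Y/L_B ≈ 5.652×10⁻⁶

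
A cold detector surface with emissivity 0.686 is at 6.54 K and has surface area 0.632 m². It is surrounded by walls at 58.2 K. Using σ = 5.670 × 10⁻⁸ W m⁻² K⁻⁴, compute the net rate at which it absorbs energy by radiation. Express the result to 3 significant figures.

Net gain ≈ 0.282 W

Area A = 0.632 m².
Net radiated power P_net = εσA(T⁴ − T₀⁴) = 0.686×5.670×10⁻⁸×0.632×(6.54⁴ − 58.2⁴).
T⁴ − T₀⁴ = 1829.41 − 1.14734×10⁷ = -1.14716×10⁷ K⁴, so P_net = -0.282 W — negative, meaning a net gain of 0.282 W.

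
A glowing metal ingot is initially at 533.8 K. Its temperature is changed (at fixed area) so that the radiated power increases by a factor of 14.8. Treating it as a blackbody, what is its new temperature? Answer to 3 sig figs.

T₂ ≈ 1.05×10³ K

P ∝ T⁴, so T₂/T₁ = (P₂/P₁)^(1/4) = (14.8)^(1/4) = 1.96140.
T₂ = 533.8 × 1.96140 = 1.05×10³ K.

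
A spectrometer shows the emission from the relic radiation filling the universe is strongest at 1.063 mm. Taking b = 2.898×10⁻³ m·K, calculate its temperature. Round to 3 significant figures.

T ≈ 2.73 K

Wien's law gives T = b/λ_max = (2.898×10⁻³ m·K)/(1.063×10⁻³ m) = 2.73 K.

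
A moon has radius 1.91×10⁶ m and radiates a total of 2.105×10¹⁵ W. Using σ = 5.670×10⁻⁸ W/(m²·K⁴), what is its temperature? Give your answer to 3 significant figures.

Surface area A = 4πR² = 4π(1.91×10⁶ m)² = 4.58434×10¹³ m².
P = σAT⁴ ⇒ T = (P/(σA))^(1/4) = (2.105×10¹⁵/(5.670×10⁻⁸×4.58434×10¹³))^(1/4) = 169 K.

T ≈ 169 K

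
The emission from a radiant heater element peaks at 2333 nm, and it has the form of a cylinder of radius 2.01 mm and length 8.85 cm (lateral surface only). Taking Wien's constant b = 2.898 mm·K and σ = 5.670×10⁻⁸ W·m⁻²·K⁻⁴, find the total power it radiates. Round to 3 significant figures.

P ≈ 151 W

Wien's law: T = b/λ_max = 2.898×10⁻³/2.333×10⁻⁶ = 1242.18 K.
Lateral area A = 2πrL = 2π×2.01×10⁻³×0.0885 = 1.11768×10⁻³ m².
Then P = σAT⁴ = 5.670×10⁻⁸×1.11768×10⁻³×(1242.18)⁴ = 151 W.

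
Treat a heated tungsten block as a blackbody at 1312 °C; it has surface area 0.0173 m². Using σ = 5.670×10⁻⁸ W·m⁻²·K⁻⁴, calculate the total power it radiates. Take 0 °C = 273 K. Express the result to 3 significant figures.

P ≈ 6.19×10³ W

T = 1312 °C + 273 = 1585 K.
Area A = 0.0173 m².
P = σAT⁴ = 5.670×10⁻⁸ × 0.0173 × (1585)⁴ = 6.19×10³ W.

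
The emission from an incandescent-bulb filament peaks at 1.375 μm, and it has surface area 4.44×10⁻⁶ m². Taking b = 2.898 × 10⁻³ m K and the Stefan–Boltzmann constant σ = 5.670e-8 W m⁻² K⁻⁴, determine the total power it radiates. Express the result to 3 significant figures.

Wien's law: T = b/λ_max = 2.898×10⁻³/1.375×10⁻⁶ = 2107.64 K.
Area A = 4.44×10⁻⁶ m².
Then P = σAT⁴ = 5.670×10⁻⁸×4.44×10⁻⁶×(2107.64)⁴ = 4.97 W.

P ≈ 4.97 W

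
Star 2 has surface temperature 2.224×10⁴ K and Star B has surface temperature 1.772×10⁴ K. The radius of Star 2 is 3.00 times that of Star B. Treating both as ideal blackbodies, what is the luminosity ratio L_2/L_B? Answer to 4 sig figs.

L ∝ R²T⁴, so L_2/L_B = (R_2/R_B)²(T_2/T_B)⁴ = (3.00)² × (2.224×10⁴/1.772×10⁴)⁴ = 9 × 2.48133 = 22.33.

L_2/L_B ≈ 22.33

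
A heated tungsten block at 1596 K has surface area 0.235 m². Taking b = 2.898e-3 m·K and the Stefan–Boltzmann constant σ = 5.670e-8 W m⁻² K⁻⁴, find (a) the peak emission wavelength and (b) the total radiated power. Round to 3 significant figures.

(a) λ_max = b/T = 2.898×10⁻³/1596 = 1.816×10⁻⁶ m = 1.82×10³ nm.
Area A = 0.235 m².
(b) P = σAT⁴ = 5.670×10⁻⁸×0.235×(1596)⁴ = 8.65×10⁴ W.

λ_max ≈ 1.82×10³ nm; P ≈ 8.65×10⁴ W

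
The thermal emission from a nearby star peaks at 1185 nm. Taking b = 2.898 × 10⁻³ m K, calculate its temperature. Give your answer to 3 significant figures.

Wien's law gives T = b/λ_max = (2.898×10⁻³ m·K)/(1.185×10⁻⁶ m) = 2.45×10³ K.

T ≈ 2.45×10³ K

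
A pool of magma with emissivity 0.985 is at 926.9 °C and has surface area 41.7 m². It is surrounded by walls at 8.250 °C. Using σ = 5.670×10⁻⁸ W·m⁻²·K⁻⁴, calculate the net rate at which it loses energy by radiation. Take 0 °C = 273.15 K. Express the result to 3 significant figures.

Net loss ≈ 4.82×10⁶ W

T = 926.9 °C + 273.15 = 1200.05 K.
Surroundings: T = 8.250 °C + 273.15 = 281.400 K.
Area A = 41.7 m².
Net radiated power P_net = εσA(T⁴ − T₀⁴) = 0.985×5.670×10⁻⁸×41.7×(1200.05⁴ − 281.400⁴).
T⁴ − T₀⁴ = 2.07395×10¹² − 6.27042×10⁹ = 2.06768×10¹² K⁴, so P_net = 4.82×10⁶ W.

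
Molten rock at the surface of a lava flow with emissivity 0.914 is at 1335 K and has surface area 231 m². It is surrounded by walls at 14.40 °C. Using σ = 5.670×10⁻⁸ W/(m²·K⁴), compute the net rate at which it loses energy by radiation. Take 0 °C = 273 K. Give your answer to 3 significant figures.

Net loss ≈ 3.79×10⁷ W

Surroundings: T = 14.40 °C + 273 = 287.40 K.
Area A = 231 m².
Net radiated power P_net = εσA(T⁴ − T₀⁴) = 0.914×5.670×10⁻⁸×231×(1335⁴ − 287.40⁴).
T⁴ − T₀⁴ = 3.17633×10¹² − 6.82256×10⁹ = 3.16951×10¹² K⁴, so P_net = 3.79×10⁷ W.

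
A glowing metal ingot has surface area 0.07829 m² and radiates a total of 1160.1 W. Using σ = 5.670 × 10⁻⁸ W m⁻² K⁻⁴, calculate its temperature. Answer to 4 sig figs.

Area A = 0.07829 m².
P = σAT⁴ ⇒ T = (P/(σA))^(1/4) = (1160.1/(5.670×10⁻⁸×0.07829))^(1/4) = 715.0 K.

T ≈ 715.0 K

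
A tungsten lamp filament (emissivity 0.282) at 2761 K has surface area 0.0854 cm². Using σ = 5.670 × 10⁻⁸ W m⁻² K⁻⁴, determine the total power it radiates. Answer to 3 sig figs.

P ≈ 7.94 W

Area A = 0.0854 cm² = 8.54×10⁻⁶ m².
P = εσAT⁴ = 0.282 × 5.670×10⁻⁸ × 8.54×10⁻⁶ × (2761)⁴ = 7.94 W.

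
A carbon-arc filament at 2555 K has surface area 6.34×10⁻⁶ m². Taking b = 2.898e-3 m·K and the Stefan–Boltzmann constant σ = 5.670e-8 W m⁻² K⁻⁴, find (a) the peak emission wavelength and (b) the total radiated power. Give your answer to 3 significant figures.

(a) λ_max = b/T = 2.898×10⁻³/2555 = 1.134×10⁻⁶ m = 1.13 μm.
Area A = 6.34×10⁻⁶ m².
(b) P = σAT⁴ = 5.670×10⁻⁸×6.34×10⁻⁶×(2555)⁴ = 15.3 W.

λ_max ≈ 1.13 μm; P ≈ 15.3 W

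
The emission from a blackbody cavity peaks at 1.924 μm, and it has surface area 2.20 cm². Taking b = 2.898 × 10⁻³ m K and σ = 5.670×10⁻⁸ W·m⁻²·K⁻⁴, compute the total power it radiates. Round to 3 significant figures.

P ≈ 64.2 W

Wien's law: T = b/λ_max = 2.898×10⁻³/1.924×10⁻⁶ = 1506.24 K.
Area A = 2.20 cm² = 2.20×10⁻⁴ m².
Then P = σAT⁴ = 5.670×10⁻⁸×2.20×10⁻⁴×(1506.24)⁴ = 64.2 W.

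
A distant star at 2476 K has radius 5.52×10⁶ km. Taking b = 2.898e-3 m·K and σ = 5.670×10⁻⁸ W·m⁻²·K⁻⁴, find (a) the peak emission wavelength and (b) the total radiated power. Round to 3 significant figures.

(a) λ_max = b/T = 2.898×10⁻³/2476 = 1.170×10⁻⁶ m = 1.17 μm.
Surface area A = 4πR² = 4π(5.52×10⁹ m)² = 3.82902×10²⁰ m².
(b) P = σAT⁴ = 5.670×10⁻⁸×3.82902×10²⁰×(2476)⁴ = 8.16×10²⁶ W.

λ_max ≈ 1.17 μm; P ≈ 8.16×10²⁶ W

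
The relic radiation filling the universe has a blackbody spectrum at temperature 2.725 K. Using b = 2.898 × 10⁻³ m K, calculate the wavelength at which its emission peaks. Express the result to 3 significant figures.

Wien's displacement law: λ_max = b/T = (2.898×10⁻³ m·K)/(2.725 K) = 1.063×10⁻³ m.
That is 1.06 mm, in the microwave range.

λ_max ≈ 1.06 mm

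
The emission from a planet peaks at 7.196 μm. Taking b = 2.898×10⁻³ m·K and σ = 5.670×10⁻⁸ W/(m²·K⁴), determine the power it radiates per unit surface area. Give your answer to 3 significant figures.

Wien's law: T = b/λ_max = 2.898×10⁻³/7.196×10⁻⁶ = 402.724 K.
Then I = σT⁴ = 5.670×10⁻⁸×(402.724)⁴ = 1.49×10³ W/m².

I ≈ 1.49×10³ W/m²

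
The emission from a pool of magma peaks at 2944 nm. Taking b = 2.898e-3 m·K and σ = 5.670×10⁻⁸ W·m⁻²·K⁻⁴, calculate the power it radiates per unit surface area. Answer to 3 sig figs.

Wien's law: T = b/λ_max = 2.898×10⁻³/2.944×10⁻⁶ = 984.375 K.
Then I = σT⁴ = 5.670×10⁻⁸×(984.375)⁴ = 5.32×10⁴ W/m².

I ≈ 5.32×10⁴ W/m²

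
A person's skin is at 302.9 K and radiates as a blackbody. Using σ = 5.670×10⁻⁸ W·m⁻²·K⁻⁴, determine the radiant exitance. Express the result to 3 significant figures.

Stefan–Boltzmann: I = σT⁴ = 5.670×10⁻⁸ × (302.9)⁴ = 477 W/m².

I ≈ 477 W/m²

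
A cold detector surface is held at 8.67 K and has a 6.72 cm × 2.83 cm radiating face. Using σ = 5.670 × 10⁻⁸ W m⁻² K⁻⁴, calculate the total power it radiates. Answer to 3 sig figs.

P ≈ 6.09×10⁻⁷ W

Area A = 0.0672 × 0.0283 = 1.90176×10⁻³ m².
P = σAT⁴ = 5.670×10⁻⁸ × 1.90176×10⁻³ × (8.67)⁴ = 6.09×10⁻⁷ W.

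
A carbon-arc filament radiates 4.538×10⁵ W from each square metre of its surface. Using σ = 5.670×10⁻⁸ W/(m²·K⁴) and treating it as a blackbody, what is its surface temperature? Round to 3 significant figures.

I = σT⁴, so T = (I/σ)^(1/4) = (4.538×10⁵/(5.670×10⁻⁸))^(1/4) = 1.68×10³ K.

T ≈ 1.68×10³ K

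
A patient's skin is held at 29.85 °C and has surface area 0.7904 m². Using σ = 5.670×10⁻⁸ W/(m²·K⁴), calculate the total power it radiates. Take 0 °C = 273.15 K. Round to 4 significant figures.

T = 29.85 °C + 273.15 = 303.00 K.
Area A = 0.7904 m².
P = σAT⁴ = 5.670×10⁻⁸ × 0.7904 × (303.00)⁴ = 377.7 W.

P ≈ 377.7 W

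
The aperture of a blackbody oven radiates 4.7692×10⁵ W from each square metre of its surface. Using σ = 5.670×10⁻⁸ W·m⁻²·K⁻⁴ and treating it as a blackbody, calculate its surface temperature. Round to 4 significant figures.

I = σT⁴, so T = (I/σ)^(1/4) = (4.7692×10⁵/(5.670×10⁻⁸))^(1/4) = 1703 K.

T ≈ 1703 K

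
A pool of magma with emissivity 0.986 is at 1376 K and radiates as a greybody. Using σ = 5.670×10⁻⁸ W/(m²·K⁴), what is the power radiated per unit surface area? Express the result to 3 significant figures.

I ≈ 2.00×10⁵ W/m²

Stefan–Boltzmann: I = εσT⁴ = 0.986 × 5.670×10⁻⁸ × (1376)⁴ = 2.00×10⁵ W/m².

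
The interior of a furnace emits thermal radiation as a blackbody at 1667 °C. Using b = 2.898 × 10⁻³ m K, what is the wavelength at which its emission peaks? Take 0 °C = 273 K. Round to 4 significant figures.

λ_max ≈ 1494 nm

T = 1667 °C + 273 = 1940 K.
Wien's displacement law: λ_max = b/T = (2.898×10⁻³ m·K)/(1940 K) = 1.4938×10⁻⁶ m.
That is 1494 nm, in the infrared range.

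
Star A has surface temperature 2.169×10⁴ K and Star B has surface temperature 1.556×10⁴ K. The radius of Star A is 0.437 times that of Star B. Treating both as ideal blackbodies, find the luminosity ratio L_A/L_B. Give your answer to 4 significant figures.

L ∝ R²T⁴, so L_A/L_B = (R_A/R_B)²(T_A/T_B)⁴ = (0.437)² × (2.169×10⁴/1.556×10⁴)⁴ = 0.190969 × 3.77572 = 0.7210.

L_A/L_B ≈ 0.7210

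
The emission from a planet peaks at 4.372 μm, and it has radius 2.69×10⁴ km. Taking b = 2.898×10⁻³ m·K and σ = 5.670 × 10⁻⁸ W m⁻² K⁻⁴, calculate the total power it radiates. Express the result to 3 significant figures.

Wien's law: T = b/λ_max = 2.898×10⁻³/4.372×10⁻⁶ = 662.855 K.
Surface area A = 4πR² = 4π(2.69×10⁷ m)² = 9.09315×10¹⁵ m².
Then P = σAT⁴ = 5.670×10⁻⁸×9.09315×10¹⁵×(662.855)⁴ = 9.95×10¹⁹ W.

P ≈ 9.95×10¹⁹ W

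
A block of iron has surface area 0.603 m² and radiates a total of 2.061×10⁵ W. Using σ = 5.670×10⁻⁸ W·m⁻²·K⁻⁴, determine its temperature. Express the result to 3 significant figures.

T ≈ 1.57×10³ K

Area A = 0.603 m².
P = σAT⁴ ⇒ T = (P/(σA))^(1/4) = (2.061×10⁵/(5.670×10⁻⁸×0.603))^(1/4) = 1.57×10³ K.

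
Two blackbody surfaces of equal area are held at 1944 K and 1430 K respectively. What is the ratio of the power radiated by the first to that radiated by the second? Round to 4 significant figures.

P₁/P₂ ≈ 3.415

With equal areas, P₁/P₂ = (T₁/T₂)⁴ = (1944/1430)⁴ = 3.415.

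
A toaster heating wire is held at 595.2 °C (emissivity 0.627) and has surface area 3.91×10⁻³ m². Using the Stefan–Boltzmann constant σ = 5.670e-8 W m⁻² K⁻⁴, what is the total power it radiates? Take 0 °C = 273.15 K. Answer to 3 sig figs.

P ≈ 79.0 W

T = 595.2 °C + 273.15 = 868.35 K.
Area A = 3.91×10⁻³ m².
P = εσAT⁴ = 0.627 × 5.670×10⁻⁸ × 3.91×10⁻³ × (868.35)⁴ = 79.0 W.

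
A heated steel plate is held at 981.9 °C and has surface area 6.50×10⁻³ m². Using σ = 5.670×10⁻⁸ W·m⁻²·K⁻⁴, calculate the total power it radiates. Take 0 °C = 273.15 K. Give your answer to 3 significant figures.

T = 981.9 °C + 273.15 = 1255.05 K.
Area A = 6.50×10⁻³ m².
P = σAT⁴ = 5.670×10⁻⁸ × 6.50×10⁻³ × (1255.05)⁴ = 914 W.

P ≈ 914 W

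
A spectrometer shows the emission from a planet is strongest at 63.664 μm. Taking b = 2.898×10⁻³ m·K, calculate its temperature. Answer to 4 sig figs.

T ≈ 45.52 K

Wien's law gives T = b/λ_max = (2.898×10⁻³ m·K)/(6.3664×10⁻⁵ m) = 45.52 K.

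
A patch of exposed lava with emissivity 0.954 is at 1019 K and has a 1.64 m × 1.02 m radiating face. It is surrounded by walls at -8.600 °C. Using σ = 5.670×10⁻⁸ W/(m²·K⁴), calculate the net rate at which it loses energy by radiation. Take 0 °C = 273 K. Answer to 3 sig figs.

Surroundings: T = -8.600 °C + 273 = 264.400 K.
Area A = 1.64 × 1.02 = 1.6728 m².
Net radiated power P_net = εσA(T⁴ − T₀⁴) = 0.954×5.670×10⁻⁸×1.6728×(1019⁴ − 264.400⁴).
T⁴ − T₀⁴ = 1.07819×10¹² − 4.88704×10⁹ = 1.07330×10¹² K⁴, so P_net = 9.71×10⁴ W.

Net loss ≈ 9.71×10⁴ W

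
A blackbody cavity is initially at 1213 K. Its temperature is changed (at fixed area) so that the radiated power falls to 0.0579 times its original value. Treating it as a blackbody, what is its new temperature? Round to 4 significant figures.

T₂ ≈ 595.0 K

P ∝ T⁴, so T₂/T₁ = (P₂/P₁)^(1/4) = (0.0579)^(1/4) = 0.490535.
T₂ = 1213 × 0.490535 = 595.0 K.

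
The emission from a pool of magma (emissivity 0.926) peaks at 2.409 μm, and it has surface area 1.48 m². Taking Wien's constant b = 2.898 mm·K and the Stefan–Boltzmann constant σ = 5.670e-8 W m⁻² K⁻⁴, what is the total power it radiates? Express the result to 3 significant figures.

Wien's law: T = b/λ_max = 2.898×10⁻³/2.409×10⁻⁶ = 1202.99 K.
Area A = 1.48 m².
Then P = εσAT⁴ = 0.926×5.670×10⁻⁸×1.48×(1202.99)⁴ = 1.63×10⁵ W.

P ≈ 1.63×10⁵ W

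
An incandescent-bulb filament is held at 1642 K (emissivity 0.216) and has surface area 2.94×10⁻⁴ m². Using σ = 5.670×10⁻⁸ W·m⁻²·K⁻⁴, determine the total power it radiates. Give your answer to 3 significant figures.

Area A = 2.94×10⁻⁴ m².
P = εσAT⁴ = 0.216 × 5.670×10⁻⁸ × 2.94×10⁻⁴ × (1642)⁴ = 26.2 W.

P ≈ 26.2 W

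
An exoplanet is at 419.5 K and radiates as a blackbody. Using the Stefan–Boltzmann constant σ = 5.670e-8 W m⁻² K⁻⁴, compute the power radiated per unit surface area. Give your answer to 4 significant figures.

I ≈ 1756 W/m²

Stefan–Boltzmann: I = σT⁴ = 5.670×10⁻⁸ × (419.5)⁴ = 1756 W/m².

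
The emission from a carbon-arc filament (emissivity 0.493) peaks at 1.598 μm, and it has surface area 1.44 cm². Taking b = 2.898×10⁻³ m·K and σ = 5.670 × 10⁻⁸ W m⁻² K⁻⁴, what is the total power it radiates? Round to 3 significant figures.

Wien's law: T = b/λ_max = 2.898×10⁻³/1.598×10⁻⁶ = 1813.52 K.
Area A = 1.44 cm² = 1.44×10⁻⁴ m².
Then P = εσAT⁴ = 0.493×5.670×10⁻⁸×1.44×10⁻⁴×(1813.52)⁴ = 43.5 W.

P ≈ 43.5 W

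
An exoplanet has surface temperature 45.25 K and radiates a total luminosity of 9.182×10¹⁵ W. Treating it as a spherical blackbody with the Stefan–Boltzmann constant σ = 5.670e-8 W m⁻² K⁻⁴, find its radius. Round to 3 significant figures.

L = 4πR²σT⁴ ⇒ R = √(L/(4πσT⁴)).
σT⁴ = 0.237715 W/m², so R = √(9.182×10¹⁵/(4π×0.237715)) = 5.54×10⁷ m.

R ≈ 5.54×10⁷ m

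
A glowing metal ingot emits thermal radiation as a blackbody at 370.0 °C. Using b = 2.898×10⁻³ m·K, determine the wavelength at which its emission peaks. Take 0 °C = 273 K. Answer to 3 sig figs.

λ_max ≈ 4.51 μm

T = 370.0 °C + 273 = 643.0 K.
Wien's displacement law: λ_max = b/T = (2.898×10⁻³ m·K)/(643.0 K) = 4.507×10⁻⁶ m.
That is 4.51 μm, in the infrared range.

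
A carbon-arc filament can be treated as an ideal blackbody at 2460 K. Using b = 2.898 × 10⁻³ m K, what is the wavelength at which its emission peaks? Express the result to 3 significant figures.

λ_max ≈ 1.18×10³ nm

Wien's displacement law: λ_max = b/T = (2.898×10⁻³ m·K)/(2460 K) = 1.178×10⁻⁶ m.
That is 1.18×10³ nm, in the infrared range.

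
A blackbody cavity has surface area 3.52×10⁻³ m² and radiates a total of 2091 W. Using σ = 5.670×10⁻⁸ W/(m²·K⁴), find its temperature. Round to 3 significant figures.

Area A = 3.52×10⁻³ m².
P = σAT⁴ ⇒ T = (P/(σA))^(1/4) = (2091/(5.670×10⁻⁸×3.52×10⁻³))^(1/4) = 1.80×10³ K.

T ≈ 1.80×10³ K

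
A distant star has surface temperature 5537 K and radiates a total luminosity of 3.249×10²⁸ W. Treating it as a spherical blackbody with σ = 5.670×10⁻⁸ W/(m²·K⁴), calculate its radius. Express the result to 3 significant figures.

R ≈ 6.97×10⁹ m

L = 4πR²σT⁴ ⇒ R = √(L/(4πσT⁴)).
σT⁴ = 5.32943×10⁷ W/m², so R = √(3.249×10²⁸/(4π×5.32943×10⁷)) = 6.97×10⁹ m.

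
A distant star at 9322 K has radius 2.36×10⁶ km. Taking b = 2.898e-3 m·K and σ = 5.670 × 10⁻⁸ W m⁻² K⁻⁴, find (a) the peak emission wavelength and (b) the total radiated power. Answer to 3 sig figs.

λ_max ≈ 311 nm; P ≈ 3.00×10²⁸ W

(a) λ_max = b/T = 2.898×10⁻³/9322 = 3.109×10⁻⁷ m = 311 nm.
Surface area A = 4πR² = 4π(2.36×10⁹ m)² = 6.99897×10¹⁹ m².
(b) P = σAT⁴ = 5.670×10⁻⁸×6.99897×10¹⁹×(9322)⁴ = 3.00×10²⁸ W.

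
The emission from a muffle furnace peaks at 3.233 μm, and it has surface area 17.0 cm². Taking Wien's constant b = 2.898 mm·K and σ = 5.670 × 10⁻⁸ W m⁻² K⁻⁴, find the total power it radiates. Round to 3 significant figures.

P ≈ 62.2 W

Wien's law: T = b/λ_max = 2.898×10⁻³/3.233×10⁻⁶ = 896.381 K.
Area A = 17.0 cm² = 1.70×10⁻³ m².
Then P = σAT⁴ = 5.670×10⁻⁸×1.70×10⁻³×(896.381)⁴ = 62.2 W.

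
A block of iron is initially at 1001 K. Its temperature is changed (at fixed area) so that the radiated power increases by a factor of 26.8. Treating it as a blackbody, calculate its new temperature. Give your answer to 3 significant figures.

P ∝ T⁴, so T₂/T₁ = (P₂/P₁)^(1/4) = (26.8)^(1/4) = 2.27527.
T₂ = 1001 × 2.27527 = 2.28×10³ K.

T₂ ≈ 2.28×10³ K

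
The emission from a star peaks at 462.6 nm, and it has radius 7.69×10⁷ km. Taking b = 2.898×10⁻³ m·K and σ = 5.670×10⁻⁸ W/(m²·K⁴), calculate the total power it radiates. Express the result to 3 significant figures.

P ≈ 6.49×10³⁰ W

Wien's law: T = b/λ_max = 2.898×10⁻³/4.626×10⁻⁷ = 6264.59 K.
Surface area A = 4πR² = 4π(7.69×10¹⁰ m)² = 7.43126×10²² m².
Then P = σAT⁴ = 5.670×10⁻⁸×7.43126×10²²×(6264.59)⁴ = 6.49×10³⁰ W.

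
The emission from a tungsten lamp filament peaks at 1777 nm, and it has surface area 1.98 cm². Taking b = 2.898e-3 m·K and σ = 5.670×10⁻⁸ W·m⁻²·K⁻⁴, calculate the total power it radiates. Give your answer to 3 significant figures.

Wien's law: T = b/λ_max = 2.898×10⁻³/1.777×10⁻⁶ = 1630.84 K.
Area A = 1.98 cm² = 1.98×10⁻⁴ m².
Then P = σAT⁴ = 5.670×10⁻⁸×1.98×10⁻⁴×(1630.84)⁴ = 79.4 W.

P ≈ 79.4 W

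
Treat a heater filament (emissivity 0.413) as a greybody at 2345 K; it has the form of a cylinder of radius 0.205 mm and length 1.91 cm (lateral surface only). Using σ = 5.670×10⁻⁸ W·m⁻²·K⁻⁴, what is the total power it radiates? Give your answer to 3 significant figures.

Lateral area A = 2πrL = 2π×2.05×10⁻⁴×0.0191 = 2.46018×10⁻⁵ m².
P = εσAT⁴ = 0.413 × 5.670×10⁻⁸ × 2.46018×10⁻⁵ × (2345)⁴ = 17.4 W.

P ≈ 17.4 W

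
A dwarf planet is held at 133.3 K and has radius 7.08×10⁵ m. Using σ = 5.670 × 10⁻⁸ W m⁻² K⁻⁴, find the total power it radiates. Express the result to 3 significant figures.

Surface area A = 4πR² = 4π(7.08×10⁵ m)² = 6.29907×10¹² m².
P = σAT⁴ = 5.670×10⁻⁸ × 6.29907×10¹² × (133.3)⁴ = 1.13×10¹⁴ W.

P ≈ 1.13×10¹⁴ W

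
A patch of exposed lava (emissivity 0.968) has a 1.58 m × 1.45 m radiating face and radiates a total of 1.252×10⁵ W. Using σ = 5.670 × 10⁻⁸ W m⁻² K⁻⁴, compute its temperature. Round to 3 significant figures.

Area A = 1.58 × 1.45 = 2.291 m².
P = εσAT⁴ ⇒ T = (P/(εσA))^(1/4) = (1.252×10⁵/(0.968×5.670×10⁻⁸×2.291))^(1/4) = 999 K.

T ≈ 999 K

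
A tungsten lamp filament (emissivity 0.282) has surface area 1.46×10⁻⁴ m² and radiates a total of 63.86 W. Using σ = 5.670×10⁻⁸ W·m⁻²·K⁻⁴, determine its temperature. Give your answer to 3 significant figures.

T ≈ 2.29×10³ K

Area A = 1.46×10⁻⁴ m².
P = εσAT⁴ ⇒ T = (P/(εσA))^(1/4) = (63.86/(0.282×5.670×10⁻⁸×1.46×10⁻⁴))^(1/4) = 2.29×10³ K.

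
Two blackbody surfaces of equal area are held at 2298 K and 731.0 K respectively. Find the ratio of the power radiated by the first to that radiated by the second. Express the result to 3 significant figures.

With equal areas, P₁/P₂ = (T₁/T₂)⁴ = (2298/731.0)⁴ = 97.7.

P₁/P₂ ≈ 97.7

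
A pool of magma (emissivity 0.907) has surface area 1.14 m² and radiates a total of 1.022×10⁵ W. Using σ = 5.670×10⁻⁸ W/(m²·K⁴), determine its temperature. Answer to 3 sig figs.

T ≈ 1.15×10³ K

Area A = 1.14 m².
P = εσAT⁴ ⇒ T = (P/(εσA))^(1/4) = (1.022×10⁵/(0.907×5.670×10⁻⁸×1.14))^(1/4) = 1.15×10³ K.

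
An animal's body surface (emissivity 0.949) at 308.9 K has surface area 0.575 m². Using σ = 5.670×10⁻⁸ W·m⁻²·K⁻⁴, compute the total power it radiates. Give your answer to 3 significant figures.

Area A = 0.575 m².
P = εσAT⁴ = 0.949 × 5.670×10⁻⁸ × 0.575 × (308.9)⁴ = 282 W.

P ≈ 282 W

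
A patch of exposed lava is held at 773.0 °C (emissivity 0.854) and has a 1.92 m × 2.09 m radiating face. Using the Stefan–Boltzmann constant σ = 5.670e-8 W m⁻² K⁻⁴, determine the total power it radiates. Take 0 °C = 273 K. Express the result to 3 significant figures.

T = 773.0 °C + 273 = 1046.0 K.
Area A = 1.92 × 2.09 = 4.0128 m².
P = εσAT⁴ = 0.854 × 5.670×10⁻⁸ × 4.0128 × (1046.0)⁴ = 2.33×10⁵ W.

P ≈ 2.33×10⁵ W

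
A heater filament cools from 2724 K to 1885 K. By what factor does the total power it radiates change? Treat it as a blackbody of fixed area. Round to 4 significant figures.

P₂/P₁ ≈ 0.2293

P ∝ T⁴, so P₂/P₁ = (T₂/T₁)⁴ = (1885/2724)⁴ = (0.691997)⁴ = 0.2293.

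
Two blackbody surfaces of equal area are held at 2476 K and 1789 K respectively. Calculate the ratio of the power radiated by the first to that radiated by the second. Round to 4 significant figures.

With equal areas, P₁/P₂ = (T₁/T₂)⁴ = (2476/1789)⁴ = 3.669.

P₁/P₂ ≈ 3.669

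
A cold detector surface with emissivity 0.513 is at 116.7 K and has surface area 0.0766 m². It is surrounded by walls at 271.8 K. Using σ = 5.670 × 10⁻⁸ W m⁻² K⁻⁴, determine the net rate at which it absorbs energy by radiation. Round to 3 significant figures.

Net gain ≈ 11.7 W

Area A = 0.0766 m².
Net radiated power P_net = εσA(T⁴ − T₀⁴) = 0.513×5.670×10⁻⁸×0.0766×(116.7⁴ − 271.8⁴).
T⁴ − T₀⁴ = 1.85474×10⁸ − 5.45755×10⁹ = -5.27208×10⁹ K⁴, so P_net = -11.7 W — negative, meaning a net gain of 11.7 W.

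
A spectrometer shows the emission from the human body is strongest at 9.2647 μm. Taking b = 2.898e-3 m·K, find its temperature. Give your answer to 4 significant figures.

Wien's law gives T = b/λ_max = (2.898×10⁻³ m·K)/(9.2647×10⁻⁶ m) = 312.8 K.

T ≈ 312.8 K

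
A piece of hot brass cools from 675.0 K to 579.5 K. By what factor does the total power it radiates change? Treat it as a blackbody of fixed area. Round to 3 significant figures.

P ∝ T⁴, so P₂/P₁ = (T₂/T₁)⁴ = (579.5/675.0)⁴ = (0.858519)⁴ = 0.543.

P₂/P₁ ≈ 0.543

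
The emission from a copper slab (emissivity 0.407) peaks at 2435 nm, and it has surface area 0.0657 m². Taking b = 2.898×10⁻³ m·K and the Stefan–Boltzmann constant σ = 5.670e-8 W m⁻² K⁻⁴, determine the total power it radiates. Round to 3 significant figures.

P ≈ 3.04×10³ W

Wien's law: T = b/λ_max = 2.898×10⁻³/2.435×10⁻⁶ = 1190.14 K.
Area A = 0.0657 m².
Then P = εσAT⁴ = 0.407×5.670×10⁻⁸×0.0657×(1190.14)⁴ = 3.04×10³ W.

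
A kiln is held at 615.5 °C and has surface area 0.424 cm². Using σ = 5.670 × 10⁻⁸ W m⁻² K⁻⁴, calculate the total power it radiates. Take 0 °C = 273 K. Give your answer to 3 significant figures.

T = 615.5 °C + 273 = 888.5 K.
Area A = 0.424 cm² = 4.24×10⁻⁵ m².
P = σAT⁴ = 5.670×10⁻⁸ × 4.24×10⁻⁵ × (888.5)⁴ = 1.50 W.

P ≈ 1.50 W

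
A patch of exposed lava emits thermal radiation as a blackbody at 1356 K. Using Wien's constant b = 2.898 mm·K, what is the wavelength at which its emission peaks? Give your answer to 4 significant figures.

Wien's displacement law: λ_max = b/T = (2.898×10⁻³ m·K)/(1356 K) = 2.1372×10⁻⁶ m.
That is 2137 nm, in the infrared range.

λ_max ≈ 2137 nm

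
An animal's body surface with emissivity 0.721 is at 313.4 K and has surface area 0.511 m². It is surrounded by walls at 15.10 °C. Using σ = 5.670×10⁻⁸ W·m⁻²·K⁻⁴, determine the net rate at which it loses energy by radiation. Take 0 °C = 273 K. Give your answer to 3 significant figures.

Surroundings: T = 15.10 °C + 273 = 288.10 K.
Area A = 0.511 m².
Net radiated power P_net = εσA(T⁴ − T₀⁴) = 0.721×5.670×10⁻⁸×0.511×(313.4⁴ − 288.10⁴).
T⁴ − T₀⁴ = 9.64708×10⁹ − 6.88927×10⁹ = 2.75781×10⁹ K⁴, so P_net = 57.6 W.

Net loss ≈ 57.6 W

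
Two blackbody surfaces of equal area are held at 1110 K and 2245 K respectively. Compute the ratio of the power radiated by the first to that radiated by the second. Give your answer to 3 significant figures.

With equal areas, P₁/P₂ = (T₁/T₂)⁴ = (1110/2245)⁴ = 0.0598.

P₁/P₂ ≈ 0.0598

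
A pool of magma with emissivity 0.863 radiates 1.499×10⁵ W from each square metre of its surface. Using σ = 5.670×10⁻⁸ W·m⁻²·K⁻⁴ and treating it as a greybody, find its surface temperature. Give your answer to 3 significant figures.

T ≈ 1.32×10³ K

I = εσT⁴, so T = (I/εσ)^(1/4) = (1.499×10⁵/(0.863×5.670×10⁻⁸))^(1/4) = 1.32×10³ K.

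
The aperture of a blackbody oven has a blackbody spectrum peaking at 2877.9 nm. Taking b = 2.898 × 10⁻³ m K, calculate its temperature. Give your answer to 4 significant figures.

Wien's law gives T = b/λ_max = (2.898×10⁻³ m·K)/(2.8779×10⁻⁶ m) = 1007 K.

T ≈ 1007 K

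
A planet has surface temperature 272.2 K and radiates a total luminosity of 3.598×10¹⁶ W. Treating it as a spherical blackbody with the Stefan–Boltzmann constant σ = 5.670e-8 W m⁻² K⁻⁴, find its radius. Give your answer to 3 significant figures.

R ≈ 3.03×10⁶ m

L = 4πR²σT⁴ ⇒ R = √(L/(4πσT⁴)).
σT⁴ = 311.269 W/m², so R = √(3.598×10¹⁶/(4π×311.269)) = 3.03×10⁶ m.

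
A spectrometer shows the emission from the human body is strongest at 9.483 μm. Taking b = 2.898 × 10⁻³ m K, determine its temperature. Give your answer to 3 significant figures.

Wien's law gives T = b/λ_max = (2.898×10⁻³ m·K)/(9.483×10⁻⁶ m) = 306 K.

T ≈ 306 K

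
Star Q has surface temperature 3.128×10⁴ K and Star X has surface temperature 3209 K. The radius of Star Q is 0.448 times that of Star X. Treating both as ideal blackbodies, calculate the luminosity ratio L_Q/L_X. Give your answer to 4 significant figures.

L ∝ R²T⁴, so L_Q/L_X = (R_Q/R_X)²(T_Q/T_X)⁴ = (0.448)² × (3.128×10⁴/3209)⁴ = 0.200704 × 9027.93 = 1812.

L_Q/L_X ≈ 1812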